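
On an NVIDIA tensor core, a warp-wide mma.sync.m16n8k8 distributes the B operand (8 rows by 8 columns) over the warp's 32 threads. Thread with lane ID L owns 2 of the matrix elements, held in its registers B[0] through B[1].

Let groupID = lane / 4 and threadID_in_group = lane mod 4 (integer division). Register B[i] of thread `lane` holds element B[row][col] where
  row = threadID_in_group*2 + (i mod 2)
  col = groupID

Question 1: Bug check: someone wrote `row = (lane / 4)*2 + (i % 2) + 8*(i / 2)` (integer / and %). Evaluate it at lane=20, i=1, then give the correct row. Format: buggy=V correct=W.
buggy=11 correct=1

`(lane / 4)*2 + (i % 2) + 8*(i / 2)`[20,1]->11
lane 20->20/4=5, 20 mod 4=0
i=1  r:2·0+1->1  c:5
row: 11 vs 1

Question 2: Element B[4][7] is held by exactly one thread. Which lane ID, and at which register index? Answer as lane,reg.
c:7=>grp=7  r:4=>tig=2,lo=0
L=7*4+2=30  i=0=0

30,0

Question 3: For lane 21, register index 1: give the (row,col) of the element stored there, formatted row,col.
3,5

L=21->g=21>>2=5, t=21&3=1
[1]->row 1·2+1=3  col g=5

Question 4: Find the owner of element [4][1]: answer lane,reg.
6,0

c=1⇒gr=1  r=4⇒th=2,odd=0
L=1*4+2=6  i=0=0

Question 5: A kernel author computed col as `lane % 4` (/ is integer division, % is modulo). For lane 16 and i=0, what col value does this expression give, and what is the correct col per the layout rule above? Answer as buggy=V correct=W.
`lane % 4`[16,0]→0
lane 16→16/4=4, 16 mod 4=0
i=0  r:2·0+0→0  c:4
col: 0 vs 4

buggy=0 correct=4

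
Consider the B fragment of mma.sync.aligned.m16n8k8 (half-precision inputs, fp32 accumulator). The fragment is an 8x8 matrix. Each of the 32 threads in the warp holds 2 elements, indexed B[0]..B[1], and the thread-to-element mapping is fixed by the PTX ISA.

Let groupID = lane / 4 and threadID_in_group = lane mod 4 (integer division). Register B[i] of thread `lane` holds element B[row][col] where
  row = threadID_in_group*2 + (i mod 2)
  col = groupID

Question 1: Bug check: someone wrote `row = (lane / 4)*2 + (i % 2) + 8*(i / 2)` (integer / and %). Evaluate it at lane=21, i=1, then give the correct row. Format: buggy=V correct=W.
`(lane / 4)*2 + (i % 2) + 8*(i / 2)`[21,1]⇒11
lane 21: gr=5 (21/4), th=1 (21%4)
i=1: r=1*2+1=3, c=gr=5
row: 11 vs 3

buggy=11 correct=3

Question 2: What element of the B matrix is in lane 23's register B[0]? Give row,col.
6,5

L=23=>grp=23>>2=5, tig=23&3=3
[0]=>row 3·2+0=6  col grp=5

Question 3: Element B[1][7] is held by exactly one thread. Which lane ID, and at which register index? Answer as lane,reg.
c=7→G=7  r=1→T=0,p=1
L=7*4+0=28  i=1=1

28,1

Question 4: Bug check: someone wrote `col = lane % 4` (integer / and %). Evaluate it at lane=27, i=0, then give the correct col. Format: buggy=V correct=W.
buggy=3 correct=6

`lane % 4`[27,0]->3
lane 27: gid=6 (27/4), tid=3 (27%4)
i=0: r=3*2+0=6, c=gid=6
col: 3 vs 6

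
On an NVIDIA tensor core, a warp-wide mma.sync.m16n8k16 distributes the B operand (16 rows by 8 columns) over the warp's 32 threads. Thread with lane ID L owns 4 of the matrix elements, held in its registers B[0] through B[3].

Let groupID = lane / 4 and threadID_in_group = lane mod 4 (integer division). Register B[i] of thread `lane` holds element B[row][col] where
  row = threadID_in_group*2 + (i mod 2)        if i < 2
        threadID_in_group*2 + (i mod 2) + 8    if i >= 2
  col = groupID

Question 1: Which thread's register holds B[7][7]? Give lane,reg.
c=7⇒gr=7  r=7⇒Rb=0,th=3,odd=1
L=7*4+3=31  i=0*2+1=1

31,1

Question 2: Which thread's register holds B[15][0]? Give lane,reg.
c=0⇒gr=0  r=15⇒Rb=1,th=3,odd=1
L=0*4+3=3  i=1*2+1=3

3,3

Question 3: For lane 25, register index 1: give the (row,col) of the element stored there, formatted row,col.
25: g=6,t=1
[1] (1*2+1+0,6) = (3,6)

3,6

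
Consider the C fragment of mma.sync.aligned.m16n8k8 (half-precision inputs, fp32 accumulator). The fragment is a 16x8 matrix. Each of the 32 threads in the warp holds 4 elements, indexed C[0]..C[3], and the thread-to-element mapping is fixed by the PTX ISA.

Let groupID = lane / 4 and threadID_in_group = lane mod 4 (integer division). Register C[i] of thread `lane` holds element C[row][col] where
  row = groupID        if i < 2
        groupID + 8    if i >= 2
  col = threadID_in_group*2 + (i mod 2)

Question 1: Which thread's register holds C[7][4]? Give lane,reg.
r: 7->gid=7,r8=0  c: 4->tid=2,i&1=0
L=7*4+2=30  i=0*2+0=0

30,0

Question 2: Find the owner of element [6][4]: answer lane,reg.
r:6=>grp=6,rB=0  c:4=>tig=2,lo=0
L=6*4+2=26  i=0*2+0=0

26,0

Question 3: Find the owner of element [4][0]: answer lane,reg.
16,0

r=4→G=4,rhi=0  c=0→T=0,p=0
L=4*4+0=16  i=0*2+0=0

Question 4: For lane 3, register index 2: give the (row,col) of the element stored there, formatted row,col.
L=3⇒gr=3>>2=0, th=3&3=3
[2]⇒row 0+8=8  col 3·2+0=6

8,6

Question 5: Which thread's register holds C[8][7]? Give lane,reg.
r:8=>grp=0,rB=1  c:7=>tig=3,lo=1
L=0*4+3=3  i=1*2+1=3

3,3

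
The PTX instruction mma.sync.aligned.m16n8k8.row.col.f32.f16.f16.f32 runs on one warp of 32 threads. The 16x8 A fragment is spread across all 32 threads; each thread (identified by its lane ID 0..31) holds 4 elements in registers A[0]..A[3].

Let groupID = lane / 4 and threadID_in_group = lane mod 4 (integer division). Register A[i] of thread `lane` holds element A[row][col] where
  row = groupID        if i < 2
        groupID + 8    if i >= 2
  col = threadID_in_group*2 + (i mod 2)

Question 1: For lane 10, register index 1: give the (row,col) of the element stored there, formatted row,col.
2,5

L=10⇒gr=10>>2=2, th=10&3=2
[1]⇒row 2+0=2  col 2·2+1=5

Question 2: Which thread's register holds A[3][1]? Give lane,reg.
12,1

r=3->g=3,rb=0  c=1->t=0,b0=1
L=3*4+0=12  i=0*2+1=1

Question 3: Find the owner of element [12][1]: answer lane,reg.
16,3

r=12⇒gr=4,Rb=1  c=1⇒th=0,odd=1
L=4*4+0=16  i=1*2+1=3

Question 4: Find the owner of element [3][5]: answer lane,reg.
r:3=>grp=3,rB=0  c:5=>tig=2,lo=1
L=3*4+2=14  i=0*2+1=1

14,1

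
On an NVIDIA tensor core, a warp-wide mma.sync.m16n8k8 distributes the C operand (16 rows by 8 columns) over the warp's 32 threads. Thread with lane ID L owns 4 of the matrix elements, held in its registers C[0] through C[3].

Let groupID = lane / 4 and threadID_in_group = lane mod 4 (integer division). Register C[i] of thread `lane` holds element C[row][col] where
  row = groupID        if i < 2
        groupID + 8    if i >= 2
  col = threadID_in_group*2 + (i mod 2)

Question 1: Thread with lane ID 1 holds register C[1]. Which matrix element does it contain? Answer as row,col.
0,3

L=1->gid=1>>2=0, tid=1&3=1
[1]->row 0+0=0  col 1·2+1=3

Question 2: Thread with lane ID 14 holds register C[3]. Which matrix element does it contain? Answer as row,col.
lane 14→14/4=3, 14 mod 4=2
i=3  r:3+8→11  c:2·2+1→5

11,5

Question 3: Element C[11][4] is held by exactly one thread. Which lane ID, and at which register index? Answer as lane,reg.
14,2

r=11->g=3,rb=1  c=4->t=2,b0=0
L=3*4+2=14  i=1*2+0=2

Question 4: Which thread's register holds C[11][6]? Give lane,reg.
r=11⇒gr=3,Rb=1  c=6⇒th=3,odd=0
L=3*4+3=15  i=1*2+0=2

15,2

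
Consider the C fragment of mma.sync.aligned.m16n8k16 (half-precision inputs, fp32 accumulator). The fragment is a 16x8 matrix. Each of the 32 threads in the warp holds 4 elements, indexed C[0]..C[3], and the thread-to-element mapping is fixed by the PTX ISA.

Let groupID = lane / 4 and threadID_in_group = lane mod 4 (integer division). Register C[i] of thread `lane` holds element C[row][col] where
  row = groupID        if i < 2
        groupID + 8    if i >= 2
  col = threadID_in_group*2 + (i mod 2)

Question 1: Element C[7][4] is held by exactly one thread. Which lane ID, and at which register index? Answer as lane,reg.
r:7=>grp=7,rB=0  c:4=>tig=2,lo=0
L=7*4+2=30  i=0*2+0=0

30,0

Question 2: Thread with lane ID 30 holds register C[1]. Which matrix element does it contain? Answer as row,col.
7,5

L=30⇒gr=30>>2=7, th=30&3=2
[1]⇒row 7+0=7  col 2·2+1=5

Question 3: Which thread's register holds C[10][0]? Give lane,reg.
r=10→G=2,rhi=1  c=0→T=0,p=0
L=2*4+0=8  i=1*2+0=2

8,2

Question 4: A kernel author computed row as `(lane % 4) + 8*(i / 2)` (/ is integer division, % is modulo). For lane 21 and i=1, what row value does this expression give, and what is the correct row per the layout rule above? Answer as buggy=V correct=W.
`(lane % 4) + 8*(i / 2)`[21,1]→1
21: G=5,T=1
[1] (5+0,1*2+1) = (5,3)
row: 1 vs 5

buggy=1 correct=5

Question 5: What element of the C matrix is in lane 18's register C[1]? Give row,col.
lane 18->18/4=4, 18 mod 4=2
i=1  r:4+0->4  c:2·2+1->5

4,5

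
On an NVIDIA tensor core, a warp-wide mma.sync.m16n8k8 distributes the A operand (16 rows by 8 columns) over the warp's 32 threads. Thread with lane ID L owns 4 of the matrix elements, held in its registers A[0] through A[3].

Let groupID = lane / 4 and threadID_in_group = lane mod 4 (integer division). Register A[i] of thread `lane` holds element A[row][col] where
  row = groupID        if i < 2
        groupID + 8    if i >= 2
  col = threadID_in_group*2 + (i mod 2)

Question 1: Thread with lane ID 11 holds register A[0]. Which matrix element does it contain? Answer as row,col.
2,6

11: grp=2,tig=3
[0] (2+0,3*2+0) = (2,6)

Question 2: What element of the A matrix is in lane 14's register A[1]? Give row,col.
L=14→G=14>>2=3, T=14&3=2
[1]→row 3+0=3  col 2·2+1=5

3,5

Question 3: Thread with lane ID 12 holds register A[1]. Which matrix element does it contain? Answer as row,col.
lane 12->12/4=3, 12 mod 4=0
i=1  r:3+0->3  c:2·0+1->1

3,1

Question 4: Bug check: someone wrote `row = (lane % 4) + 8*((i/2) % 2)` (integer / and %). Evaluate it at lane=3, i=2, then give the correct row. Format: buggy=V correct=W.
`(lane % 4) + 8*((i/2) % 2)`[3,2]⇒11
3: gr=0,th=3
[2] (0+8,3*2+0) = (8,6)
row: 11 vs 8

buggy=11 correct=8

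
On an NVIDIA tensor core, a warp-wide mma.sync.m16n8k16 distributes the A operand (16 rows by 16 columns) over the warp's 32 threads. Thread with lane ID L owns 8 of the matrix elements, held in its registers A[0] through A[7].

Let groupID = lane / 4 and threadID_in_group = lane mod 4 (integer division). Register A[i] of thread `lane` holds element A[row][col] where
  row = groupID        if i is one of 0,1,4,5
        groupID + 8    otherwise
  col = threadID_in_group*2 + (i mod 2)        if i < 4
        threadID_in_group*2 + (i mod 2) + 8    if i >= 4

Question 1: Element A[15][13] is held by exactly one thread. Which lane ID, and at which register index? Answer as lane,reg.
30,7

r=15⇒gr=7,Rb=1  c=13⇒Cb=1,th=2,odd=1
L=7*4+2=30  i=1*4+1*2+1=7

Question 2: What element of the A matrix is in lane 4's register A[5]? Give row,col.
lane 4->4/4=1, 4 mod 4=0
i=5  r:1+0->1  c:2·0+1+8->9

1,9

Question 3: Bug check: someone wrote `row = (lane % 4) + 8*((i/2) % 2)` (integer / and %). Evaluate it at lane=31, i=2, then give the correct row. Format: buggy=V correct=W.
`(lane % 4) + 8*((i/2) % 2)`[31,2]⇒11
lane 31⇒31/4=7, 31 mod 4=3
i=2  r:7+8⇒15  c:2·3+0+0⇒6
row: 11 vs 15

buggy=11 correct=15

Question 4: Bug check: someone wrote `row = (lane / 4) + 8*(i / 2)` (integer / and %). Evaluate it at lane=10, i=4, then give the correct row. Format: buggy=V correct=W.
buggy=18 correct=2

`(lane / 4) + 8*(i / 2)`[10,4]⇒18
L=10⇒gr=10>>2=2, th=10&3=2
[4]⇒row 2+0=2  col 2·2+0+8=12
row: 18 vs 2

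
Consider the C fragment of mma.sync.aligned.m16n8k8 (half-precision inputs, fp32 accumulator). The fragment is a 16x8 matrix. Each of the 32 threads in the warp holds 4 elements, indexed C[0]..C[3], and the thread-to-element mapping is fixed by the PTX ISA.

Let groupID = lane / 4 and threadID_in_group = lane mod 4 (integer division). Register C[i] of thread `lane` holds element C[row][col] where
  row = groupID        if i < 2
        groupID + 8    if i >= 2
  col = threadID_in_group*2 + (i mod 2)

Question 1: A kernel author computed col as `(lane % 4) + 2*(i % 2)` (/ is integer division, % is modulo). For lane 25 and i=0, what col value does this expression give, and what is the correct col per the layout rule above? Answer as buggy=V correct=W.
buggy=1 correct=2

`(lane % 4) + 2*(i % 2)`[25,0]->1
25: gid=6,tid=1
[0] (6+0,1*2+0) = (6,2)
col: 1 vs 2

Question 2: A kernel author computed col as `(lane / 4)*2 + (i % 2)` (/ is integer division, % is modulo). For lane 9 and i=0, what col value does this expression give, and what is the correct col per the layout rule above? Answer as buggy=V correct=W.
buggy=4 correct=2

`(lane / 4)*2 + (i % 2)`[9,0]⇒4
lane 9⇒9/4=2, 9 mod 4=1
i=0  r:2+0⇒2  c:2·1+0⇒2
col: 4 vs 2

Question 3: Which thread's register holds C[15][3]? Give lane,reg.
r:15=>grp=7,rB=1  c:3=>tig=1,lo=1
L=7*4+1=29  i=1*2+1=3

29,3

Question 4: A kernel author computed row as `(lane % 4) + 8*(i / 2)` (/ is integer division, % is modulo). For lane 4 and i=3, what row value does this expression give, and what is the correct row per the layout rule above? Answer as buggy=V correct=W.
buggy=8 correct=9

`(lane % 4) + 8*(i / 2)`[4,3]->8
L=4->gid=4>>2=1, tid=4&3=0
[3]->row 1+8=9  col 0·2+1=1
row: 8 vs 9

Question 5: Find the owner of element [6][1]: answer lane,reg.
r:6=>grp=6,rB=0  c:1=>tig=0,lo=1
L=6*4+0=24  i=0*2+1=1

24,1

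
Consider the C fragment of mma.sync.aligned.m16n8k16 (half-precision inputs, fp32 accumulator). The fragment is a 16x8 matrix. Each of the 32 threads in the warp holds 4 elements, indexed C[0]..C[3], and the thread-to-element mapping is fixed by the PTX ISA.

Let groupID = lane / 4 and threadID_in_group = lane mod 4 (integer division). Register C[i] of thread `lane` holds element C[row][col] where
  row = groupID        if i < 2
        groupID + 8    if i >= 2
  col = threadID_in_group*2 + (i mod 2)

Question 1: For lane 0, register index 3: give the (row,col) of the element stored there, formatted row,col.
0: g=0,t=0
[3] (0+8,0*2+1) = (8,1)

8,1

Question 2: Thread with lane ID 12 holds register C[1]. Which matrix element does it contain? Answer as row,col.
lane 12->12/4=3, 12 mod 4=0
i=1  r:3+0->3  c:2·0+1->1

3,1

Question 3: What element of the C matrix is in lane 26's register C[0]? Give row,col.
6,4

26: G=6,T=2
[0] (6+0,2*2+0) = (6,4)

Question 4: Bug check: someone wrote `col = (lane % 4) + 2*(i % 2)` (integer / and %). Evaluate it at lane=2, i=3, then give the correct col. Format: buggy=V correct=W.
`(lane % 4) + 2*(i % 2)`[2,3]->4
L=2->gid=2>>2=0, tid=2&3=2
[3]->row 0+8=8  col 2·2+1=5
col: 4 vs 5

buggy=4 correct=5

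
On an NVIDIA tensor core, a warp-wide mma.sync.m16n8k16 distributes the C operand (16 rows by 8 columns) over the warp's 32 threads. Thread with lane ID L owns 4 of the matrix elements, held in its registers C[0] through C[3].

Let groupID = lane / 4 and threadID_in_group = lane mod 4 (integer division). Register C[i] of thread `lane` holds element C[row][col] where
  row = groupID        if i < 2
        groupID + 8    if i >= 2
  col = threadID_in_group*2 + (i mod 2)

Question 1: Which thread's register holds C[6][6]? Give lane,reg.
27,0

r=6⇒gr=6,Rb=0  c=6⇒th=3,odd=0
L=6*4+3=27  i=0*2+0=0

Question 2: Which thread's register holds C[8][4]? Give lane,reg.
2,2

r:8=>grp=0,rB=1  c:4=>tig=2,lo=0
L=0*4+2=2  i=1*2+0=2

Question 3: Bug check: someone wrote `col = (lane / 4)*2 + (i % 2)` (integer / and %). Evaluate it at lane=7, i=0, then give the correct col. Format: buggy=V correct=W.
`(lane / 4)*2 + (i % 2)`[7,0]->2
7: gid=1,tid=3
[0] (1+0,3*2+0) = (1,6)
col: 2 vs 6

buggy=2 correct=6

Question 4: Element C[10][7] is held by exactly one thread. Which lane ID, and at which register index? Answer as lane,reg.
r:10=>grp=2,rB=1  c:7=>tig=3,lo=1
L=2*4+3=11  i=1*2+1=3

11,3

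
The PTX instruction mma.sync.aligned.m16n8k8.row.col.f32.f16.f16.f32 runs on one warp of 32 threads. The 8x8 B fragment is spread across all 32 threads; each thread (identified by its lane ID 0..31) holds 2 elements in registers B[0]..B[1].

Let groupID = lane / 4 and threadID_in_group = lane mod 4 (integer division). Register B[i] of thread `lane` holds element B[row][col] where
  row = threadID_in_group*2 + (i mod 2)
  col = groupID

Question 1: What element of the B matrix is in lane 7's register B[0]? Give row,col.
6,1

lane 7: G=1 (7/4), T=3 (7%4)
i=0: r=3*2+0=6, c=G=1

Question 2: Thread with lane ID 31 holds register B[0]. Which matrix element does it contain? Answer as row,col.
6,7

lane 31: gr=7 (31/4), th=3 (31%4)
i=0: r=3*2+0=6, c=gr=7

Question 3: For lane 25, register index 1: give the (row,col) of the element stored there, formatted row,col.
25: grp=6,tig=1
[1] (1*2+1,6) = (3,6)

3,6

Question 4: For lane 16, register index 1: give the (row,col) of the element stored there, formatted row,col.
1,4

16: g=4,t=0
[1] (0*2+1,4) = (1,4)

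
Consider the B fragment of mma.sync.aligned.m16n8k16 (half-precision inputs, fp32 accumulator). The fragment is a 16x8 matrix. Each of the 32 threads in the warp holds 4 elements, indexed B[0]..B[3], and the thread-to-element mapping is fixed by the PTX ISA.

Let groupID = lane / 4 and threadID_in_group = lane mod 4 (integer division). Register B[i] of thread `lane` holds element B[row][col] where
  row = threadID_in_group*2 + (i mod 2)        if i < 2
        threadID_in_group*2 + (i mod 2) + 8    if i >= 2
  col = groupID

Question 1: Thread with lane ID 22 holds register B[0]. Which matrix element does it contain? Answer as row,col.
22: gr=5,th=2
[0] (2*2+0+0,5) = (4,5)

4,5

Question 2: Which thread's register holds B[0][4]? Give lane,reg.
c=4->g=4  r=0->rb=0,t=0,b0=0
L=4*4+0=16  i=0*2+0=0

16,0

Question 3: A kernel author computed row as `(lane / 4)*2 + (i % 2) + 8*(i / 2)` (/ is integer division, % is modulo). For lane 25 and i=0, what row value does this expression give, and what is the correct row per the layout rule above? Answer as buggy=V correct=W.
buggy=12 correct=2

`(lane / 4)*2 + (i % 2) + 8*(i / 2)`[25,0]->12
L=25->gid=25>>2=6, tid=25&3=1
[0]->row 1·2+0+0=2  col gid=6
row: 12 vs 2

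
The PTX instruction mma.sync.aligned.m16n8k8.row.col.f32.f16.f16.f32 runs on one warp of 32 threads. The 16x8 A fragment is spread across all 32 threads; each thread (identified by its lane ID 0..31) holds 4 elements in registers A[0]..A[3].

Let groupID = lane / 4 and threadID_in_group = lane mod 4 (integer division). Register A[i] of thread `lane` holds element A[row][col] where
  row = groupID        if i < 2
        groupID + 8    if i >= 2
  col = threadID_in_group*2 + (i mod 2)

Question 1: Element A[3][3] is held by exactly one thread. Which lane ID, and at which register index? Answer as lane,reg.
13,1

r=3→G=3,rhi=0  c=3→T=1,p=1
L=3*4+1=13  i=0*2+1=1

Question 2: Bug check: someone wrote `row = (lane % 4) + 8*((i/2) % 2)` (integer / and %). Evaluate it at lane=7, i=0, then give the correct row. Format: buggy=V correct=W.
`(lane % 4) + 8*((i/2) % 2)`[7,0]=>3
7: grp=1,tig=3
[0] (1+0,3*2+0) = (1,6)
row: 3 vs 1

buggy=3 correct=1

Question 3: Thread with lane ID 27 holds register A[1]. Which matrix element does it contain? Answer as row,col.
27: gr=6,th=3
[1] (6+0,3*2+1) = (6,7)

6,7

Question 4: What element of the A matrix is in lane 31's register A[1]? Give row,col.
7,7

lane 31→31/4=7, 31 mod 4=3
i=1  r:7+0→7  c:2·3+1→7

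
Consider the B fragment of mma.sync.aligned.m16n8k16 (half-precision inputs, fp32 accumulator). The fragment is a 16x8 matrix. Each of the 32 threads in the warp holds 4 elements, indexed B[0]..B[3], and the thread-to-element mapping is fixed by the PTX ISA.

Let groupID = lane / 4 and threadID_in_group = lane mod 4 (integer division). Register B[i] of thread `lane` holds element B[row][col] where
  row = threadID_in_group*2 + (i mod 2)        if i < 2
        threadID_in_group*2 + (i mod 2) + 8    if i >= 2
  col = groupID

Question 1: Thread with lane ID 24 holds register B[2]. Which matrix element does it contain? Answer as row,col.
lane 24: gr=6 (24/4), th=0 (24%4)
i=2: r=0*2+0+8=8, c=gr=6

8,6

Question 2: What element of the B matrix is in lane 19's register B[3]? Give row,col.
15,4

L=19⇒gr=19>>2=4, th=19&3=3
[3]⇒row 3·2+1+8=15  col gr=4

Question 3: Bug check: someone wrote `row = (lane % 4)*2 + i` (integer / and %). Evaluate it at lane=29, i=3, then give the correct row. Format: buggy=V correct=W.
buggy=5 correct=11

`(lane % 4)*2 + i`[29,3]→5
lane 29: G=7 (29/4), T=1 (29%4)
i=3: r=1*2+1+8=11, c=G=7
row: 5 vs 11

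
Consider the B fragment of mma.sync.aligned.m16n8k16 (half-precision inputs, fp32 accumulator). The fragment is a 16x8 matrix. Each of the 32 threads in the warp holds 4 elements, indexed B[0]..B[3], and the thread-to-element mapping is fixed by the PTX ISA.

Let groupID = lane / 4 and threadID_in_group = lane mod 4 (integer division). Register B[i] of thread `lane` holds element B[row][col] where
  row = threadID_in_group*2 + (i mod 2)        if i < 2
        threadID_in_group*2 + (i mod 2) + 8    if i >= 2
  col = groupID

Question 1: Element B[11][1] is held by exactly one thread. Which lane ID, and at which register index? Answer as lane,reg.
c=1⇒gr=1  r=11⇒Rb=1,th=1,odd=1
L=1*4+1=5  i=1*2+1=3

5,3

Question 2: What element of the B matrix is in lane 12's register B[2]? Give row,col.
8,3

L=12->g=12>>2=3, t=12&3=0
[2]->row 0·2+0+8=8  col g=3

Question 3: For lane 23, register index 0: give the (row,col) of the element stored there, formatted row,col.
6,5

lane 23->23/4=5, 23 mod 4=3
i=0  r:2·3+0+0->6  c:5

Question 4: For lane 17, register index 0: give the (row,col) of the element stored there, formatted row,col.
17: G=4,T=1
[0] (1*2+0+0,4) = (2,4)

2,4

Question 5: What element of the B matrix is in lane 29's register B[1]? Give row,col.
29: g=7,t=1
[1] (1*2+1+0,7) = (3,7)

3,7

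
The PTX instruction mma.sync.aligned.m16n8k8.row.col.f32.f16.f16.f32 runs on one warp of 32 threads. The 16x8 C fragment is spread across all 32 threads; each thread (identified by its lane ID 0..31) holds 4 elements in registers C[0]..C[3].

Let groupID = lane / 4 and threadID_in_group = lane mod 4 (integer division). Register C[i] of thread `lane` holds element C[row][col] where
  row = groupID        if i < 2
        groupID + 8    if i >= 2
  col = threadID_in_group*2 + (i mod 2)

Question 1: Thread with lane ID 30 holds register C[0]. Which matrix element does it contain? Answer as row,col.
7,4

lane 30->30/4=7, 30 mod 4=2
i=0  r:7+0->7  c:2·2+0->4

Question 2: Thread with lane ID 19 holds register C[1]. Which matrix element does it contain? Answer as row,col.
19: gid=4,tid=3
[1] (4+0,3*2+1) = (4,7)

4,7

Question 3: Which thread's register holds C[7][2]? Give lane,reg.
r=7→G=7,rhi=0  c=2→T=1,p=0
L=7*4+1=29  i=0*2+0=0

29,0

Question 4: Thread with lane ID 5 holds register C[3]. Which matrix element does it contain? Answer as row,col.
L=5->gid=5>>2=1, tid=5&3=1
[3]->row 1+8=9  col 1·2+1=3

9,3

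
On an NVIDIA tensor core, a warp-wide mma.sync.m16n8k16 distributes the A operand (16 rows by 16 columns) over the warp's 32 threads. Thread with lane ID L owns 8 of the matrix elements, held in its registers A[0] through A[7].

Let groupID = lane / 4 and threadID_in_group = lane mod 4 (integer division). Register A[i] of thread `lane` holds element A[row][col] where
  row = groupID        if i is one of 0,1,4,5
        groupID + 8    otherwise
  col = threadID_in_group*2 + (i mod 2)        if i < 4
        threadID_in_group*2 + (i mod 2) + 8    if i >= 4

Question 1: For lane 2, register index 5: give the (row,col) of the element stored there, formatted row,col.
0,13

L=2->g=2>>2=0, t=2&3=2
[5]->row 0+0=0  col 2·2+1+8=13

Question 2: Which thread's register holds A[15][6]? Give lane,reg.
r:15=>grp=7,rB=1  c:6=>cB=0,tig=3,lo=0
L=7*4+3=31  i=0*4+1*2+0=2

31,2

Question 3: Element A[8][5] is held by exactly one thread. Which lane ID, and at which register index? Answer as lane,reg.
2,3

r: 8->gid=0,r8=1  c: 5->c8=0,tid=2,i&1=1
L=0*4+2=2  i=0*4+1*2+1=3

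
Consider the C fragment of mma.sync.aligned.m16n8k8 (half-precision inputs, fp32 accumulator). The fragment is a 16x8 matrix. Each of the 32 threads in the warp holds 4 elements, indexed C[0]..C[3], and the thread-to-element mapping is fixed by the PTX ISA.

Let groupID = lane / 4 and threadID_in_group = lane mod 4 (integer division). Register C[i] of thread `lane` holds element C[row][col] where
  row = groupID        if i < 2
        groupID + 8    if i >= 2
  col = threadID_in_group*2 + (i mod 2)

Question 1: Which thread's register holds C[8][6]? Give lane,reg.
r=8→G=0,rhi=1  c=6→T=3,p=0
L=0*4+3=3  i=1*2+0=2

3,2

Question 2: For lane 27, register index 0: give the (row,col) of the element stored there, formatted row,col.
lane 27⇒27/4=6, 27 mod 4=3
i=0  r:6+0⇒6  c:2·3+0⇒6

6,6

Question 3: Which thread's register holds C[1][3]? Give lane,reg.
5,1

r=1⇒gr=1,Rb=0  c=3⇒th=1,odd=1
L=1*4+1=5  i=0*2+1=1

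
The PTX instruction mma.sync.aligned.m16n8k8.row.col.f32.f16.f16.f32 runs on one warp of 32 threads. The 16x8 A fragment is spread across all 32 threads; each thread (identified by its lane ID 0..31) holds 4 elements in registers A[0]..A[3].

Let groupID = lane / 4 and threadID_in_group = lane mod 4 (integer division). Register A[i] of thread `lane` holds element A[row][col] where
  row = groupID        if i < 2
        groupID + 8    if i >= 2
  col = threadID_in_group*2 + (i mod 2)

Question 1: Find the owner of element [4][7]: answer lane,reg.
r=4->g=4,rb=0  c=7->t=3,b0=1
L=4*4+3=19  i=0*2+1=1

19,1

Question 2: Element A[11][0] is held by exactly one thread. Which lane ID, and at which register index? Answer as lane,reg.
r=11→G=3,rhi=1  c=0→T=0,p=0
L=3*4+0=12  i=1*2+0=2

12,2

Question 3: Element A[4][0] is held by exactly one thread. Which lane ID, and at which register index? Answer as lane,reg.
16,0

r: 4->gid=4,r8=0  c: 0->tid=0,i&1=0
L=4*4+0=16  i=0*2+0=0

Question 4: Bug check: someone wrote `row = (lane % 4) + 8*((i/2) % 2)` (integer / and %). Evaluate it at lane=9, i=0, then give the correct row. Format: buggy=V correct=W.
`(lane % 4) + 8*((i/2) % 2)`[9,0]->1
lane 9: gid=2 (9/4), tid=1 (9%4)
i=0: r=2+0=2, c=1*2+0=2
row: 1 vs 2

buggy=1 correct=2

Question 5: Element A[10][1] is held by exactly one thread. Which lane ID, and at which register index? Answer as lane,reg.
r: 10->gid=2,r8=1  c: 1->tid=0,i&1=1
L=2*4+0=8  i=1*2+1=3

8,3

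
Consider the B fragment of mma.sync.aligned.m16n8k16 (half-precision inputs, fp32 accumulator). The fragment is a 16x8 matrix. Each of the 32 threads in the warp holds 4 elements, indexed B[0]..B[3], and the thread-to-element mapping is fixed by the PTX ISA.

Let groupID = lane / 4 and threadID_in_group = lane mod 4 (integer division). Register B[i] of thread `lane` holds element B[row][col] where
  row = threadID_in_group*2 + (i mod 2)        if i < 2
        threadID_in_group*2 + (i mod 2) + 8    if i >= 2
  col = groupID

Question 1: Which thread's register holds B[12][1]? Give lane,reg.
c=1⇒gr=1  r=12⇒Rb=1,th=2,odd=0
L=1*4+2=6  i=1*2+0=2

6,2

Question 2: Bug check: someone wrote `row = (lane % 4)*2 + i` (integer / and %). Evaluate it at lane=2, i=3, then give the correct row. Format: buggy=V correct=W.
buggy=7 correct=13

`(lane % 4)*2 + i`[2,3]->7
lane 2: g=0 (2/4), t=2 (2%4)
i=3: r=2*2+1+8=13, c=g=0
row: 7 vs 13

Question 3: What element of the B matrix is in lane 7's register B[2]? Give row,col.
L=7→G=7>>2=1, T=7&3=3
[2]→row 3·2+0+8=14  col G=1

14,1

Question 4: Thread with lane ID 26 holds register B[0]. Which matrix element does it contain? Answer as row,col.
4,6

lane 26: grp=6 (26/4), tig=2 (26%4)
i=0: r=2*2+0+0=4, c=grp=6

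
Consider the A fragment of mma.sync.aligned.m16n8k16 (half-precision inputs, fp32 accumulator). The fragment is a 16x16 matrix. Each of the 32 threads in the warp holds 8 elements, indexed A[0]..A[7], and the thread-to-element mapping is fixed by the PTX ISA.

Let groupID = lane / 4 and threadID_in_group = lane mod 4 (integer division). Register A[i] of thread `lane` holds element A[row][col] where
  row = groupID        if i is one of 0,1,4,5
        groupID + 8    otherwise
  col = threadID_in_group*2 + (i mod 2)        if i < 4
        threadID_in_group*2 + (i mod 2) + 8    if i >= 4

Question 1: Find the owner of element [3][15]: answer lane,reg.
r: 3->gid=3,r8=0  c: 15->c8=1,tid=3,i&1=1
L=3*4+3=15  i=1*4+0*2+1=5

15,5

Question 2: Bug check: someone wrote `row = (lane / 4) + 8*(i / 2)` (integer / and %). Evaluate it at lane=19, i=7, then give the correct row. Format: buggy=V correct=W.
buggy=28 correct=12

`(lane / 4) + 8*(i / 2)`[19,7]⇒28
lane 19: gr=4 (19/4), th=3 (19%4)
i=7: r=4+8=12, c=3*2+1+8=15
row: 28 vs 12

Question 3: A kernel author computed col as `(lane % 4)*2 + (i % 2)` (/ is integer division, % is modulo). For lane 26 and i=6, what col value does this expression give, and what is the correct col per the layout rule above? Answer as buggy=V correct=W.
`(lane % 4)*2 + (i % 2)`[26,6]→4
26: G=6,T=2
[6] (6+8,2*2+0+8) = (14,12)
col: 4 vs 12

buggy=4 correct=12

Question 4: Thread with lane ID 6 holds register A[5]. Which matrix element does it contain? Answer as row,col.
1,13

lane 6->6/4=1, 6 mod 4=2
i=5  r:1+0->1  c:2·2+1+8->13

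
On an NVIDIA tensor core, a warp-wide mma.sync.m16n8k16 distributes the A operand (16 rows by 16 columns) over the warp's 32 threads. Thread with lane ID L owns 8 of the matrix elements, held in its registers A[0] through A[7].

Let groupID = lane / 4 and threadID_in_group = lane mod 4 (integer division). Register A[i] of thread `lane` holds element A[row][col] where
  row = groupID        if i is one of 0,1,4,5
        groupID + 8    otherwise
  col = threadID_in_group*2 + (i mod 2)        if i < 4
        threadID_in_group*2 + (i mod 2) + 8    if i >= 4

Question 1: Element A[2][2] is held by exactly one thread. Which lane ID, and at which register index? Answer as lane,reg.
r=2->g=2,rb=0  c=2->cb=0,t=1,b0=0
L=2*4+1=9  i=0*4+0*2+0=0

9,0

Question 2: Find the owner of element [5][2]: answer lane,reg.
21,0

r: 5->gid=5,r8=0  c: 2->c8=0,tid=1,i&1=0
L=5*4+1=21  i=0*4+0*2+0=0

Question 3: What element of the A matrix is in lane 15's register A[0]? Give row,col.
15: G=3,T=3
[0] (3+0,3*2+0+0) = (3,6)

3,6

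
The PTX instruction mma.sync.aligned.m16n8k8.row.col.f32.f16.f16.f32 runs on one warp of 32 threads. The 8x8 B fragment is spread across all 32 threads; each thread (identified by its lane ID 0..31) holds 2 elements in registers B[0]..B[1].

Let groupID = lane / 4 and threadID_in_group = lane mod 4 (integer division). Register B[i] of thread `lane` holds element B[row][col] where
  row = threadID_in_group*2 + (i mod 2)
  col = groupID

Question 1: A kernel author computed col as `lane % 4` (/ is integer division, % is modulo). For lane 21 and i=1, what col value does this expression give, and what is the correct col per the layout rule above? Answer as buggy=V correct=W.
buggy=1 correct=5

`lane % 4`[21,1]->1
lane 21: g=5 (21/4), t=1 (21%4)
i=1: r=1*2+1=3, c=g=5
col: 1 vs 5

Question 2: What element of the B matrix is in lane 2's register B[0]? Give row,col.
L=2→G=2>>2=0, T=2&3=2
[0]→row 2·2+0=4  col G=0

4,0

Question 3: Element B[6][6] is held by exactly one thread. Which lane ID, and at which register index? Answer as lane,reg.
c=6→G=6  r=6→T=3,p=0
L=6*4+3=27  i=0=0

27,0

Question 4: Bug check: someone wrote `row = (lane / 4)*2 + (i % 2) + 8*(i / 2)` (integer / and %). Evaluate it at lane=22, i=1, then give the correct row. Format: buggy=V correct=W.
`(lane / 4)*2 + (i % 2) + 8*(i / 2)`[22,1]=>11
lane 22: grp=5 (22/4), tig=2 (22%4)
i=1: r=2*2+1=5, c=grp=5
row: 11 vs 5

buggy=11 correct=5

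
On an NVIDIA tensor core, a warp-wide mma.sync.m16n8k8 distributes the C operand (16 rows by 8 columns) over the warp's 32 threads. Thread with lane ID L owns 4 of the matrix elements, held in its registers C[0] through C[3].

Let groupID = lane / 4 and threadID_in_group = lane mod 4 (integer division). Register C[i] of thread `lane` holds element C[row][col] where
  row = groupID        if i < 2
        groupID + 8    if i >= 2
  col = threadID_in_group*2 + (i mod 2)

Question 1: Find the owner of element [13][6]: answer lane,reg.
23,2

r=13→G=5,rhi=1  c=6→T=3,p=0
L=5*4+3=23  i=1*2+0=2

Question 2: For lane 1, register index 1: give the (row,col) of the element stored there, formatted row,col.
lane 1: grp=0 (1/4), tig=1 (1%4)
i=1: r=0+0=0, c=1*2+1=3

0,3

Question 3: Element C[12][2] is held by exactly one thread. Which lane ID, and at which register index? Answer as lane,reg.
17,2

r=12->g=4,rb=1  c=2->t=1,b0=0
L=4*4+1=17  i=1*2+0=2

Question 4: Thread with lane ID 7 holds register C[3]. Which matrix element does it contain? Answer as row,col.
L=7->g=7>>2=1, t=7&3=3
[3]->row 1+8=9  col 3·2+1=7

9,7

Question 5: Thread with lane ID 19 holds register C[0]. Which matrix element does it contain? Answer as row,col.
L=19→G=19>>2=4, T=19&3=3
[0]→row 4+0=4  col 3·2+0=6

4,6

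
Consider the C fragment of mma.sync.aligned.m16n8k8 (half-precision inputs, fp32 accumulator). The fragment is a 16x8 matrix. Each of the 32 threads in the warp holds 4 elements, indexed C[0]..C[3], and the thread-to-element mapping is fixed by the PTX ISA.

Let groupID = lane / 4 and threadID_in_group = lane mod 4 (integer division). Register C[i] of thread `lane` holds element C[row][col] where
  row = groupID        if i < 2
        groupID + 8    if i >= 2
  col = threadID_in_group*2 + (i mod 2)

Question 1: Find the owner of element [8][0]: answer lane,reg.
0,2

r=8→G=0,rhi=1  c=0→T=0,p=0
L=0*4+0=0  i=1*2+0=2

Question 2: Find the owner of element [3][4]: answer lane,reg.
14,0

r:3=>grp=3,rB=0  c:4=>tig=2,lo=0
L=3*4+2=14  i=0*2+0=0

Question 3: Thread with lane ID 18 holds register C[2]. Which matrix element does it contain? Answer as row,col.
12,4

lane 18->18/4=4, 18 mod 4=2
i=2  r:4+8->12  c:2·2+0->4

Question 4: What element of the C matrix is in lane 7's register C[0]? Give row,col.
1,6

lane 7⇒7/4=1, 7 mod 4=3
i=0  r:1+0⇒1  c:2·3+0⇒6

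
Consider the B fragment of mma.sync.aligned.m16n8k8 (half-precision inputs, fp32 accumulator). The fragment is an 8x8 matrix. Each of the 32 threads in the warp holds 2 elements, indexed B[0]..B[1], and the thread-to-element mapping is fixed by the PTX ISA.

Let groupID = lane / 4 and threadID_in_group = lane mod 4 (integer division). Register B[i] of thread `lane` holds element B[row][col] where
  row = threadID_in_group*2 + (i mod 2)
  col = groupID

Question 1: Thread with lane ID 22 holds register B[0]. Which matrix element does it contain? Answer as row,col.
4,5

L=22->gid=22>>2=5, tid=22&3=2
[0]->row 2·2+0=4  col gid=5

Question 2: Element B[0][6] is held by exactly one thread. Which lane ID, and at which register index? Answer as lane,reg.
c:6=>grp=6  r:0=>tig=0,lo=0
L=6*4+0=24  i=0=0

24,0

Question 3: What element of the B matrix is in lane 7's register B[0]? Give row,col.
7: g=1,t=3
[0] (3*2+0,1) = (6,1)

6,1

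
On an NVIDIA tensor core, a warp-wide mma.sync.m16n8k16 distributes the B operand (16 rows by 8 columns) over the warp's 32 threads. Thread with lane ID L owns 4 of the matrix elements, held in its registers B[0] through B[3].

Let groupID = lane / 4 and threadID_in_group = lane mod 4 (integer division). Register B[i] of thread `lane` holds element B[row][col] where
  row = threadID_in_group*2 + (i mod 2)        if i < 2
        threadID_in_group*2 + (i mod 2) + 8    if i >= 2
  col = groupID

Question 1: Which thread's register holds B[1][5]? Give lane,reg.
20,1

c:5=>grp=5  r:1=>rB=0,tig=0,lo=1
L=5*4+0=20  i=0*2+1=1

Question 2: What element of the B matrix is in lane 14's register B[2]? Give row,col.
lane 14: g=3 (14/4), t=2 (14%4)
i=2: r=2*2+0+8=12, c=g=3

12,3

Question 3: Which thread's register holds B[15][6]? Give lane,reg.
c=6⇒gr=6  r=15⇒Rb=1,th=3,odd=1
L=6*4+3=27  i=1*2+1=3

27,3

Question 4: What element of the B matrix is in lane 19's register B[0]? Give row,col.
L=19→G=19>>2=4, T=19&3=3
[0]→row 3·2+0+0=6  col G=4

6,4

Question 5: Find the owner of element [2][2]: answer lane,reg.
9,0

c=2⇒gr=2  r=2⇒Rb=0,th=1,odd=0
L=2*4+1=9  i=0*2+0=0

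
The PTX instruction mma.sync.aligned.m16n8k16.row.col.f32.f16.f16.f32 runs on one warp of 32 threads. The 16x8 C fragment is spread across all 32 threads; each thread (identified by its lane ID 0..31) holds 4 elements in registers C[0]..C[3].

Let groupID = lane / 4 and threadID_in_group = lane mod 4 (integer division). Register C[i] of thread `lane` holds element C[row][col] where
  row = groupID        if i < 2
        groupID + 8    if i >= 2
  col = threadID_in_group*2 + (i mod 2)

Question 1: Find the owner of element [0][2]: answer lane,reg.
1,0

r: 0->gid=0,r8=0  c: 2->tid=1,i&1=0
L=0*4+1=1  i=0*2+0=0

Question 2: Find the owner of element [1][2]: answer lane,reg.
r=1->g=1,rb=0  c=2->t=1,b0=0
L=1*4+1=5  i=0*2+0=0

5,0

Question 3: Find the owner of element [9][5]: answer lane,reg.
6,3

r=9->g=1,rb=1  c=5->t=2,b0=1
L=1*4+2=6  i=1*2+1=3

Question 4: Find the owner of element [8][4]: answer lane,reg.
2,2

r=8->g=0,rb=1  c=4->t=2,b0=0
L=0*4+2=2  i=1*2+0=2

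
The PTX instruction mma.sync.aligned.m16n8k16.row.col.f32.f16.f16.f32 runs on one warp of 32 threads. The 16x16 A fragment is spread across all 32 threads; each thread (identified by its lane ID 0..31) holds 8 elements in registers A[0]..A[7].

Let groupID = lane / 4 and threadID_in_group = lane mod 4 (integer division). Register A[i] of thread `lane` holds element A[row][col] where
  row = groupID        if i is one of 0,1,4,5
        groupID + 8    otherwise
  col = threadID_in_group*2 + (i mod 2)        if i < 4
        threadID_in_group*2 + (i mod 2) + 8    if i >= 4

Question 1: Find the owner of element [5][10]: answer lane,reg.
r:5=>grp=5,rB=0  c:10=>cB=1,tig=1,lo=0
L=5*4+1=21  i=1*4+0*2+0=4

21,4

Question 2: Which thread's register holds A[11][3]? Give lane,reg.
r=11→G=3,rhi=1  c=3→chi=0,T=1,p=1
L=3*4+1=13  i=0*4+1*2+1=3

13,3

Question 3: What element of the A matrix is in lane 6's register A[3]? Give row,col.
lane 6⇒6/4=1, 6 mod 4=2
i=3  r:1+8⇒9  c:2·2+1+0⇒5

9,5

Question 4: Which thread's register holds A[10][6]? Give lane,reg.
11,2

r: 10->gid=2,r8=1  c: 6->c8=0,tid=3,i&1=0
L=2*4+3=11  i=0*4+1*2+0=2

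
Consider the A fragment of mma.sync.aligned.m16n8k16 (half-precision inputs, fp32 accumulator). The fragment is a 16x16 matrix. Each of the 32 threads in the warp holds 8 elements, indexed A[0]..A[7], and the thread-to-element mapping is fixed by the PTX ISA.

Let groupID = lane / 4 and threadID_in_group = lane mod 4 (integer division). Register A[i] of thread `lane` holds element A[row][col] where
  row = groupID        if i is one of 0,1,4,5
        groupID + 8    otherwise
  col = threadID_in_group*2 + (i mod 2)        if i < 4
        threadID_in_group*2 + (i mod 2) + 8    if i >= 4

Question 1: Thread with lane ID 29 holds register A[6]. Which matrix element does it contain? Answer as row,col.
lane 29⇒29/4=7, 29 mod 4=1
i=6  r:7+8⇒15  c:2·1+0+8⇒10

15,10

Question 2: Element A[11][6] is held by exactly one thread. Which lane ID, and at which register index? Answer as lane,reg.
r:11=>grp=3,rB=1  c:6=>cB=0,tig=3,lo=0
L=3*4+3=15  i=0*4+1*2+0=2

15,2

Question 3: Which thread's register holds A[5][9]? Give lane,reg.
20,5

r=5→G=5,rhi=0  c=9→chi=1,T=0,p=1
L=5*4+0=20  i=1*4+0*2+1=5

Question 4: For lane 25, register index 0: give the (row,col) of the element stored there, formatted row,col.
lane 25: G=6 (25/4), T=1 (25%4)
i=0: r=6+0=6, c=1*2+0+0=2

6,2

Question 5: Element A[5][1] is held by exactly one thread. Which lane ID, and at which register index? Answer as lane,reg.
r=5⇒gr=5,Rb=0  c=1⇒Cb=0,th=0,odd=1
L=5*4+0=20  i=0*4+0*2+1=1

20,1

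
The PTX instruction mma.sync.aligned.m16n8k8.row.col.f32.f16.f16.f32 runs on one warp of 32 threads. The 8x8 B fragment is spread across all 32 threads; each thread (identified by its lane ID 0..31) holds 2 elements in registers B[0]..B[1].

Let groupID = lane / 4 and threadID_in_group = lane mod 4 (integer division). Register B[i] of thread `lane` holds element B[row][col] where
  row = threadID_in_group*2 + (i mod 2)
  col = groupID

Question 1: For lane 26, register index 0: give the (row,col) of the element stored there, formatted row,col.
lane 26: G=6 (26/4), T=2 (26%4)
i=0: r=2*2+0=4, c=G=6

4,6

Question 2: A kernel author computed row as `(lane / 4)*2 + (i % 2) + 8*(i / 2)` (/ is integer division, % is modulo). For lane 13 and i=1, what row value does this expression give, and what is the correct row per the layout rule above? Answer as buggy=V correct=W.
`(lane / 4)*2 + (i % 2) + 8*(i / 2)`[13,1]=>7
13: grp=3,tig=1
[1] (1*2+1,3) = (3,3)
row: 7 vs 3

buggy=7 correct=3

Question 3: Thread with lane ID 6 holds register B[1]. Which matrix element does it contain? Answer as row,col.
lane 6: gr=1 (6/4), th=2 (6%4)
i=1: r=2*2+1=5, c=gr=1

5,1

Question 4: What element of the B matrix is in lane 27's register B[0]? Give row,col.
lane 27=>27/4=6, 27 mod 4=3
i=0  r:2·3+0=>6  c:6

6,6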